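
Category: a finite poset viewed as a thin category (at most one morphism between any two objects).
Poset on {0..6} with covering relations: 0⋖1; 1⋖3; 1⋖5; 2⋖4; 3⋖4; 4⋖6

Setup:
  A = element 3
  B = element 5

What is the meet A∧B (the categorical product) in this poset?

Answer: A∧B = 1

Derivation:
{x : x⊑A ∧ x⊑B} = {0,1}  (A=3, B=5)
  0 ⊑ 1
  1 ⊑ 1
glb = 1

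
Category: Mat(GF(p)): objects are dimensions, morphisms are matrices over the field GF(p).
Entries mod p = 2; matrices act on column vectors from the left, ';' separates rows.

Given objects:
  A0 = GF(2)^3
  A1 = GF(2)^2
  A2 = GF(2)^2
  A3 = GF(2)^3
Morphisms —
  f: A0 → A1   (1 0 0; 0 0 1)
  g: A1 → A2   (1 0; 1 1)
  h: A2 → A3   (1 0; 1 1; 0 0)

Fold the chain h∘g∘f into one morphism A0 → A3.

Answer: (1 0 0; 0 0 1; 0 0 0)

Trace:
  e0=[1,0,0] f→[1,0] g→[1,1] h→[1,0,0]
  e1=[0,1,0] f→[0,0] g→[0,0] h→[0,0,0]
  e2=[0,0,1] f→[0,1] g→[0,1] h→[0,1,0]
result: (1 0 0; 0 0 1; 0 0 0)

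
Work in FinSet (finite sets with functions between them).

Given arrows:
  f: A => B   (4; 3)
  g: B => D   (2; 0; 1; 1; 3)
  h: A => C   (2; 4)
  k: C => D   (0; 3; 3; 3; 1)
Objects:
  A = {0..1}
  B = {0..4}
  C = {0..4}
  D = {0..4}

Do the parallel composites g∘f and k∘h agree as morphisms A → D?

Path 1 = f;g:
  0 f=>4 g=>3
  1 f=>3 g=>1
  result₁ = (3; 1)
Path 2 = h;k:
  0 h=>2 k=>3
  1 h=>4 k=>1
  result₂ = (3; 1)
Equal? same morphism ✓

Answer: COMMUTES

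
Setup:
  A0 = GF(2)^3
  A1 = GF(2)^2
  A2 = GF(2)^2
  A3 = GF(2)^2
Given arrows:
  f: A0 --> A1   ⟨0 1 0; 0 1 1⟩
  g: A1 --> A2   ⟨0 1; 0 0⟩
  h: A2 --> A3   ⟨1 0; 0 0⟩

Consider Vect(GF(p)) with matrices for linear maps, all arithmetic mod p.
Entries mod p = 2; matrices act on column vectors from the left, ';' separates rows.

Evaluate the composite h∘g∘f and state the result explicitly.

Answer: ⟨0 1 1; 0 0 0⟩

Trace:
  e0=(1,0,0) f-->(0,0) g-->(0,0) h-->(0,0)
  e1=(0,1,0) f-->(1,1) g-->(1,0) h-->(1,0)
  e2=(0,0,1) f-->(0,1) g-->(1,0) h-->(1,0)
⟦path⟧: ⟨0 1 1; 0 0 0⟩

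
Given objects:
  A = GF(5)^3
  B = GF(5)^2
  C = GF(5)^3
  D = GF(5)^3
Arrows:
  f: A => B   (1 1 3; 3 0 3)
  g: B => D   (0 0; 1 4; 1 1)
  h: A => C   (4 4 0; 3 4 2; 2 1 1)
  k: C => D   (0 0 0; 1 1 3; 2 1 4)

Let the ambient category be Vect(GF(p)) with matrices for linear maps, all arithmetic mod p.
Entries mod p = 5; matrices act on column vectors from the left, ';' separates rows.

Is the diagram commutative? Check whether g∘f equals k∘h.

1) trace f;g:
  e0=[1,0,0] f=>[1,3] g=>[0,3,4]
  e1=[0,1,0] f=>[1,0] g=>[0,1,1]
  e2=[0,0,1] f=>[3,3] g=>[0,0,1]
  composite₁ = (0 0 0; 3 1 0; 4 1 1)
2) trace h;k:
  e0=[1,0,0] h=>[4,3,2] k=>[0,3,4]
  e1=[0,1,0] h=>[4,4,1] k=>[0,1,1]
  e2=[0,0,1] h=>[0,2,1] k=>[0,0,1]
  composite₂ = (0 0 0; 3 1 0; 4 1 1)
Equal? same morphism ✓

Answer: COMMUTES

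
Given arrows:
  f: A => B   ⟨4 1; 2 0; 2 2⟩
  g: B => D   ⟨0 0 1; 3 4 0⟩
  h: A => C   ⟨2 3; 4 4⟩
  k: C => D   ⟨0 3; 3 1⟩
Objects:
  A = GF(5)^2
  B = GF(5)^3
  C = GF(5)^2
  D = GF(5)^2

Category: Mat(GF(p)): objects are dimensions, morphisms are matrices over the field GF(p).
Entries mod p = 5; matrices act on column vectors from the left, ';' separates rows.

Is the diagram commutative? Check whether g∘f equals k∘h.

Path 1 = f;g:
  e0=(1,0) f=>(4,2,2) g=>(2,0)
  e1=(0,1) f=>(1,0,2) g=>(2,3)
  composite₁ = ⟨2 2; 0 3⟩
Path 2 = h;k:
  e0=(1,0) h=>(2,4) k=>(2,0)
  e1=(0,1) h=>(3,4) k=>(2,3)
  composite₂ = ⟨2 2; 0 3⟩
Equal? same morphism ✓

Answer: COMMUTES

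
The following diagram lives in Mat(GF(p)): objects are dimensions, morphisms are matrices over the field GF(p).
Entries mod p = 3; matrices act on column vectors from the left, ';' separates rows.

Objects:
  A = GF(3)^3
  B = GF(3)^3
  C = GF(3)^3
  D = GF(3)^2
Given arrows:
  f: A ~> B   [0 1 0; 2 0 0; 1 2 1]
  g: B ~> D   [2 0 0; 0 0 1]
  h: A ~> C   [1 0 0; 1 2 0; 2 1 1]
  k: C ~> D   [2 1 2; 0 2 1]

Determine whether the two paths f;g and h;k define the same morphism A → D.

Along f;g (path 1):
  e0=(1,0,0) f~>(0,2,1) g~>(0,1)
  e1=(0,1,0) f~>(1,0,2) g~>(2,2)
  e2=(0,0,1) f~>(0,0,1) g~>(0,1)
  result₁ = [0 2 0; 1 2 1]
Along h;k (path 2):
  e0=(1,0,0) h~>(1,1,2) k~>(1,1)
  e1=(0,1,0) h~>(0,2,1) k~>(1,2)
  e2=(0,0,1) h~>(0,0,1) k~>(2,1)
  result₂ = [1 1 2; 1 2 1]
Equal? distinct morphisms ✗

Answer: DOES NOT COMMUTE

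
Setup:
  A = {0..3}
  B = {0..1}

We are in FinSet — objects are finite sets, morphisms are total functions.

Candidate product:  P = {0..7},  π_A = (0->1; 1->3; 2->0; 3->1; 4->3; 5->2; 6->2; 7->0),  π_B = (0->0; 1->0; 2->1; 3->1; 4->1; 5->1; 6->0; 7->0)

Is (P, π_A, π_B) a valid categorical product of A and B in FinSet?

|A|·|B| = 4·2 = 8;  |P| = 8
Check the pairing map k ↦ (π_A(k), π_B(k)):
  0 -> (1,0)
  1 -> (3,0)
  2 -> (0,1)
  3 -> (1,1)
  4 -> (3,1)
  5 -> (2,1)
  6 -> (2,0)
  7 -> (0,0)
distinct pairs in image: 8 / 8 needed
  → bijection onto A×B; projections well-typed.

Answer: VALID PRODUCT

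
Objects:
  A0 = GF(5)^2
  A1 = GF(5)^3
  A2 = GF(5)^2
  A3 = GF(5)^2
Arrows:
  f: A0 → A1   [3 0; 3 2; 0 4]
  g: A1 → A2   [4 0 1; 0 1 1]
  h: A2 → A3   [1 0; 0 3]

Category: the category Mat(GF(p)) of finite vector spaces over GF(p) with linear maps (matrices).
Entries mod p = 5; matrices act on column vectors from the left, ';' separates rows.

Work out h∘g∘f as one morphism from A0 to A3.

Answer: [2 4; 4 3]

Trace:
  e0=(1,0) f→(3,3,0) g→(2,3) h→(2,4)
  e1=(0,1) f→(0,2,4) g→(4,1) h→(4,3)
composite: [2 4; 4 3]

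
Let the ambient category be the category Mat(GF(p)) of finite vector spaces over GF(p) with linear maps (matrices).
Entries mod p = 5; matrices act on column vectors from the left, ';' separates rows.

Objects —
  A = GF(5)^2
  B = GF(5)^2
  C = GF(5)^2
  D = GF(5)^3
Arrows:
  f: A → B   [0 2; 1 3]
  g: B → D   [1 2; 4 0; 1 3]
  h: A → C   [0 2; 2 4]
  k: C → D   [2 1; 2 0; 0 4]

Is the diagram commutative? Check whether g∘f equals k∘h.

Along f;g (path 1):
  e0=(1,0) f→(0,1) g→(2,0,3)
  e1=(0,1) f→(2,3) g→(3,3,1)
  result₁ = [2 3; 0 3; 3 1]
Along h;k (path 2):
  e0=(1,0) h→(0,2) k→(2,0,3)
  e1=(0,1) h→(2,4) k→(3,4,1)
  result₂ = [2 3; 0 4; 3 1]
Equal? distinct morphisms ✗

Answer: DOES NOT COMMUTE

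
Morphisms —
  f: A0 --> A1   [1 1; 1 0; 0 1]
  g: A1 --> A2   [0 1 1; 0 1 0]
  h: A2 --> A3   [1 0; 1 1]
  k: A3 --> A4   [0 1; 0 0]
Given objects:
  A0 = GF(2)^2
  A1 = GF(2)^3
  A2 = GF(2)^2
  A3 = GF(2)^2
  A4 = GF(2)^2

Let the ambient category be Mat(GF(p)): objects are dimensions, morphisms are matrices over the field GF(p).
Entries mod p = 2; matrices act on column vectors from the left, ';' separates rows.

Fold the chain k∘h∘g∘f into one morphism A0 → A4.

Answer: [0 1; 0 0]

Trace:
  e0=⟨1,0⟩ f-->⟨1,1,0⟩ g-->⟨1,1⟩ h-->⟨1,0⟩ k-->⟨0,0⟩
  e1=⟨0,1⟩ f-->⟨1,0,1⟩ g-->⟨1,0⟩ h-->⟨1,1⟩ k-->⟨1,0⟩
composite: [0 1; 0 0]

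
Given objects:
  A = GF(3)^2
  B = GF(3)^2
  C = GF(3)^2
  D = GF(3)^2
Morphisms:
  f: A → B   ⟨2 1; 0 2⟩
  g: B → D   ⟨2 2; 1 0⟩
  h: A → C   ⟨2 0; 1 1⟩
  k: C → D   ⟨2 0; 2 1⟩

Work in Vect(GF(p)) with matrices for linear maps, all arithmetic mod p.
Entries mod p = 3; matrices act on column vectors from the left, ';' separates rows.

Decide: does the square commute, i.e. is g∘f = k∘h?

Answer: COMMUTES

Derivation:
Along f;g (path 1):
  e0=⟨1,0⟩ f→⟨2,0⟩ g→⟨1,2⟩
  e1=⟨0,1⟩ f→⟨1,2⟩ g→⟨0,1⟩
  ⟦path⟧₁ = ⟨1 0; 2 1⟩
Along h;k (path 2):
  e0=⟨1,0⟩ h→⟨2,1⟩ k→⟨1,2⟩
  e1=⟨0,1⟩ h→⟨0,1⟩ k→⟨0,1⟩
  ⟦path⟧₂ = ⟨1 0; 2 1⟩
Equal? same morphism ✓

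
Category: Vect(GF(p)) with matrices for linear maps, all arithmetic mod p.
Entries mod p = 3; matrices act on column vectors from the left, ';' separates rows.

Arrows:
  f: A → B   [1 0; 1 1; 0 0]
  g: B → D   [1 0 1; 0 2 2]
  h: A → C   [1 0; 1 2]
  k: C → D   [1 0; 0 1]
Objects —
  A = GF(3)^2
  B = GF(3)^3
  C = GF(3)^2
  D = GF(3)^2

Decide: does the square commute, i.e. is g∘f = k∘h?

Answer: DOES NOT COMMUTE

Work:
1) trace f;g:
  e0=⟨1,0⟩ f→⟨1,1,0⟩ g→⟨1,2⟩
  e1=⟨0,1⟩ f→⟨0,1,0⟩ g→⟨0,2⟩
  ⟦path⟧₁ = [1 0; 2 2]
2) trace h;k:
  e0=⟨1,0⟩ h→⟨1,1⟩ k→⟨1,1⟩
  e1=⟨0,1⟩ h→⟨0,2⟩ k→⟨0,2⟩
  ⟦path⟧₂ = [1 0; 1 2]
Equal? differ; not commutative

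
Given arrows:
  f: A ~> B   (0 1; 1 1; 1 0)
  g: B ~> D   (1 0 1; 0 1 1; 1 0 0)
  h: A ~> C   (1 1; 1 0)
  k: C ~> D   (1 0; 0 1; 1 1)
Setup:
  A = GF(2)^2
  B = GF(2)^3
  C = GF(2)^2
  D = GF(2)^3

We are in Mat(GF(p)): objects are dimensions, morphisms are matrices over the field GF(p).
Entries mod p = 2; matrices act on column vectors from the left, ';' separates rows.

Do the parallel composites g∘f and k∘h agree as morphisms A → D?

Path 1 = f;g:
  e0=[1,0] f~>[0,1,1] g~>[1,0,0]
  e1=[0,1] f~>[1,1,0] g~>[1,1,1]
  composite₁ = (1 1; 0 1; 0 1)
Path 2 = h;k:
  e0=[1,0] h~>[1,1] k~>[1,1,0]
  e1=[0,1] h~>[1,0] k~>[1,0,1]
  composite₂ = (1 1; 1 0; 0 1)
Equal? differ; not commutative

Answer: DOES NOT COMMUTE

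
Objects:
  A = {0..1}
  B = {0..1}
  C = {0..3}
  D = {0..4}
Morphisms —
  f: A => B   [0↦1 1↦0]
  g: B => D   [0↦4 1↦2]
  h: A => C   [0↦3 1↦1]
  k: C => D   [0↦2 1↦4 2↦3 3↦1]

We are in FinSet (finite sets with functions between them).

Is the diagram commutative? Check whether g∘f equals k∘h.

Along f;g (path 1):
  0 f=>1 g=>2
  1 f=>0 g=>4
  ⟦path⟧₁ = [0↦2 1↦4]
Along h;k (path 2):
  0 h=>3 k=>1
  1 h=>1 k=>4
  ⟦path⟧₂ = [0↦1 1↦4]
Equal? NO — does not commute

Answer: DOES NOT COMMUTE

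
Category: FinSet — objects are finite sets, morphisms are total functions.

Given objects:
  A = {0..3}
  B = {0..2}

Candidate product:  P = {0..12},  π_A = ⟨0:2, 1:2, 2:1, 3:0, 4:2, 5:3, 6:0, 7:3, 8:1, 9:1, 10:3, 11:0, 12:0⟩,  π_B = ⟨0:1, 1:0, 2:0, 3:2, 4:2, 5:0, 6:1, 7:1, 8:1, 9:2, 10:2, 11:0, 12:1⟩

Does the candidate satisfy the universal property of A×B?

Answer: NOT A VALID PRODUCT — |P|=13 ≠ |A|·|B|=12

Derivation:
|A|·|B| = 4·3 = 12;  |P| = 13
  → cardinalities differ; no bijection possible.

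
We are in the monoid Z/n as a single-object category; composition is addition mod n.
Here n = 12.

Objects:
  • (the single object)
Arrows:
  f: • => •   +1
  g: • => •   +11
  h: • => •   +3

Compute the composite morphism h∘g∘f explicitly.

  0 +1≡1 +11≡0 +3≡3  (mod 12)
⟦path⟧: +3

Answer: +3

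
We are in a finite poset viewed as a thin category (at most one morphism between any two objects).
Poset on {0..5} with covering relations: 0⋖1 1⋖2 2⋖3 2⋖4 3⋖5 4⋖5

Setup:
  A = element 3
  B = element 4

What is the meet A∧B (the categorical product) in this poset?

Answer: A∧B = 2

Work:
Lower bounds of A=3 and B=4: {0,1,2}
  0 ≤ 2
  1 ≤ 2
  2 ≤ 2
glb = 2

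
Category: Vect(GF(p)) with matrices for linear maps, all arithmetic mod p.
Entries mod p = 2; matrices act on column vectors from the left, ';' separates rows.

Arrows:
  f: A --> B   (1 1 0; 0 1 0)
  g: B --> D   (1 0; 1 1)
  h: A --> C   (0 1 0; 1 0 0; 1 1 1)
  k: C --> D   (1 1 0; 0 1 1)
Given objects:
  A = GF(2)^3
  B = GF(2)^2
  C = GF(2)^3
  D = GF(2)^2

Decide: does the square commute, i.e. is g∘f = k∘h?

Answer: DOES NOT COMMUTE

Work:
1) trace f;g:
  e0=(1,0,0) f-->(1,0) g-->(1,1)
  e1=(0,1,0) f-->(1,1) g-->(1,0)
  e2=(0,0,1) f-->(0,0) g-->(0,0)
  result₁ = (1 1 0; 1 0 0)
2) trace h;k:
  e0=(1,0,0) h-->(0,1,1) k-->(1,0)
  e1=(0,1,0) h-->(1,0,1) k-->(1,1)
  e2=(0,0,1) h-->(0,0,1) k-->(0,1)
  result₂ = (1 1 0; 0 1 1)
Equal? NO — does not commute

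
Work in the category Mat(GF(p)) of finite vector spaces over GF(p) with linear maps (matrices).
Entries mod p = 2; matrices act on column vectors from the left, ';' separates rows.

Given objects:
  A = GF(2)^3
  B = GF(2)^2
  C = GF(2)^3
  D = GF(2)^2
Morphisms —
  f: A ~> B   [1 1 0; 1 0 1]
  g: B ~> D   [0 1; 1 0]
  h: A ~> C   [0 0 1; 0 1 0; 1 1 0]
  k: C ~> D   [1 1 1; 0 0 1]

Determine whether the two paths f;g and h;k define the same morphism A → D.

Answer: COMMUTES

Work:
1) trace f;g:
  e0=(1,0,0) f~>(1,1) g~>(1,1)
  e1=(0,1,0) f~>(1,0) g~>(0,1)
  e2=(0,0,1) f~>(0,1) g~>(1,0)
  ⟦path⟧₁ = [1 0 1; 1 1 0]
2) trace h;k:
  e0=(1,0,0) h~>(0,0,1) k~>(1,1)
  e1=(0,1,0) h~>(0,1,1) k~>(0,1)
  e2=(0,0,1) h~>(1,0,0) k~>(1,0)
  ⟦path⟧₂ = [1 0 1; 1 1 0]
Equal? same morphism ✓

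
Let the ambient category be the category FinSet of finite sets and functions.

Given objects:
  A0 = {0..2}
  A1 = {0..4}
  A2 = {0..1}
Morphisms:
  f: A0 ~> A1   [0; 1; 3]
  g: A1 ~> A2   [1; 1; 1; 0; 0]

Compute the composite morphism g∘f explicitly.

Answer: [1; 1; 0]

Trace:
  0 f~>0 g~>1
  1 f~>1 g~>1
  2 f~>3 g~>0
composite: [1; 1; 0]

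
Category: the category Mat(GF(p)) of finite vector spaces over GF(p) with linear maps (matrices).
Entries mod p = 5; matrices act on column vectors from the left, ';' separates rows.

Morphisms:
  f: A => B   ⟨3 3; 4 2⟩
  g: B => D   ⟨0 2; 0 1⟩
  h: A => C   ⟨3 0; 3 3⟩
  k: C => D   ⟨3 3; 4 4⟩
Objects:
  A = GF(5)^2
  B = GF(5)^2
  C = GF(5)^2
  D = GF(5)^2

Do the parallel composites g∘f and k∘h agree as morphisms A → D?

Along f;g (path 1):
  e0=(1,0) f=>(3,4) g=>(3,4)
  e1=(0,1) f=>(3,2) g=>(4,2)
  result₁ = ⟨3 4; 4 2⟩
Along h;k (path 2):
  e0=(1,0) h=>(3,3) k=>(3,4)
  e1=(0,1) h=>(0,3) k=>(4,2)
  result₂ = ⟨3 4; 4 2⟩
Equal? YES — commutes

Answer: COMMUTES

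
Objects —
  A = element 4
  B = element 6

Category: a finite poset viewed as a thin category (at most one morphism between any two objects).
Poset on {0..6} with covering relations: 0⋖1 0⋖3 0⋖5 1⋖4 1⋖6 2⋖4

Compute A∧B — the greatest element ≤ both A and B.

Answer: A∧B = 1

Work:
{x : x⊑A ∧ x⊑B} = {0,1}  (A=4, B=6)
  0 ⊑ 1
  1 ⊑ 1
glb = 1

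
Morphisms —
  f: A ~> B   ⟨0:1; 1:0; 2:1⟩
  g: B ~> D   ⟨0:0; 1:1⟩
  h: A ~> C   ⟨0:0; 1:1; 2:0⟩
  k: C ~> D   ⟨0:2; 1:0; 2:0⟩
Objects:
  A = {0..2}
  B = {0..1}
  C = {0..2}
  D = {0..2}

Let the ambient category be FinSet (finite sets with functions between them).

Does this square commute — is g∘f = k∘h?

Along f;g (path 1):
  0 f~>1 g~>1
  1 f~>0 g~>0
  2 f~>1 g~>1
  composite₁ = ⟨0:1; 1:0; 2:1⟩
Along h;k (path 2):
  0 h~>0 k~>2
  1 h~>1 k~>0
  2 h~>0 k~>2
  composite₂ = ⟨0:2; 1:0; 2:2⟩
Equal? distinct morphisms ✗

Answer: DOES NOT COMMUTE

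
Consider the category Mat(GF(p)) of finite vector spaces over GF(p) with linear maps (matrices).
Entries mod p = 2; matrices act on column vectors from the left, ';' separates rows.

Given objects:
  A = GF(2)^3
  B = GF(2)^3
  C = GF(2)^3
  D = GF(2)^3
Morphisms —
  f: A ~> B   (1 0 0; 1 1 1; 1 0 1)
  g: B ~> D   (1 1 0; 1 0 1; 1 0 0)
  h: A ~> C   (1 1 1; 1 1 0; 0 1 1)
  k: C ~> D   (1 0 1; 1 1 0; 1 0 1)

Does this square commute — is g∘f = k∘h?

Answer: DOES NOT COMMUTE

Trace:
Path 1 = f;g:
  e0=⟨1,0,0⟩ f~>⟨1,1,1⟩ g~>⟨0,0,1⟩
  e1=⟨0,1,0⟩ f~>⟨0,1,0⟩ g~>⟨1,0,0⟩
  e2=⟨0,0,1⟩ f~>⟨0,1,1⟩ g~>⟨1,1,0⟩
  composite₁ = (0 1 1; 0 0 1; 1 0 0)
Path 2 = h;k:
  e0=⟨1,0,0⟩ h~>⟨1,1,0⟩ k~>⟨1,0,1⟩
  e1=⟨0,1,0⟩ h~>⟨1,1,1⟩ k~>⟨0,0,0⟩
  e2=⟨0,0,1⟩ h~>⟨1,0,1⟩ k~>⟨0,1,0⟩
  composite₂ = (1 0 0; 0 0 1; 1 0 0)
Equal? distinct morphisms ✗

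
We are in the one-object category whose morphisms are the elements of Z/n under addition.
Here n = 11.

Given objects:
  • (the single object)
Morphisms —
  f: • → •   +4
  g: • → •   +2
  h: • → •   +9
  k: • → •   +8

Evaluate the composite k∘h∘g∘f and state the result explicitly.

  0 +4≡4 +2≡6 +9≡4 +8≡1  (mod 11)
result: +1

Answer: +1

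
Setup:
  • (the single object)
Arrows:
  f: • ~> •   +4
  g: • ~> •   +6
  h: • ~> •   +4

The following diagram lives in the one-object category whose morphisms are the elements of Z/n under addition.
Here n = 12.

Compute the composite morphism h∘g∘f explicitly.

  0 +4≡4 +6≡10 +4≡2  (mod 12)
result: +2

Answer: +2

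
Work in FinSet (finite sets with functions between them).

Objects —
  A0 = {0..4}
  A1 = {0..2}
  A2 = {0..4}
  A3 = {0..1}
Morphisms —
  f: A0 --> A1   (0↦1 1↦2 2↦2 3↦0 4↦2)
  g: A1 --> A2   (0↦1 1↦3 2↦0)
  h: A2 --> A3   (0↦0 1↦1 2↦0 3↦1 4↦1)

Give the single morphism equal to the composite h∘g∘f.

Answer: (0↦1 1↦0 2↦0 3↦1 4↦0)

Derivation:
  0 f-->1 g-->3 h-->1
  1 f-->2 g-->0 h-->0
  2 f-->2 g-->0 h-->0
  3 f-->0 g-->1 h-->1
  4 f-->2 g-->0 h-->0
composite: (0↦1 1↦0 2↦0 3↦1 4↦0)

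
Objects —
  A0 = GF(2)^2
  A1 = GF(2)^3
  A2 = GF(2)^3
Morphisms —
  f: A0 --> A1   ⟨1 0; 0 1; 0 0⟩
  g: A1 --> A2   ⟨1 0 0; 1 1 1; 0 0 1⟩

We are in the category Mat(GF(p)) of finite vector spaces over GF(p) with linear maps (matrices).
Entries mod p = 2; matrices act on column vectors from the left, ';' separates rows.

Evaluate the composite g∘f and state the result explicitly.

  e0=(1,0) f-->(1,0,0) g-->(1,1,0)
  e1=(0,1) f-->(0,1,0) g-->(0,1,0)
composite: ⟨1 0; 1 1; 0 0⟩

Answer: ⟨1 0; 1 1; 0 0⟩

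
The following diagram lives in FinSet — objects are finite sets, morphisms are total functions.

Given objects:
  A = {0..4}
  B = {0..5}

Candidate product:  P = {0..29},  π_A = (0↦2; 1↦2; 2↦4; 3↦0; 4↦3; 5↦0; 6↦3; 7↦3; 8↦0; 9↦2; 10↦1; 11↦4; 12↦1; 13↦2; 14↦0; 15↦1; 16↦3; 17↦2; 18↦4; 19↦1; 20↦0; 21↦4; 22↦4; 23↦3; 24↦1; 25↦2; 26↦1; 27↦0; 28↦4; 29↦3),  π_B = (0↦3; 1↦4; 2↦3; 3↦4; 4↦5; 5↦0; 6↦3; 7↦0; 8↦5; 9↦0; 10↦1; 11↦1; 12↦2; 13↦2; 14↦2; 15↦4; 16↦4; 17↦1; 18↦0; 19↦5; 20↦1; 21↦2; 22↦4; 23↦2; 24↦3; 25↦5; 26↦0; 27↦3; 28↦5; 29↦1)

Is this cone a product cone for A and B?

Answer: VALID PRODUCT

Derivation:
|A|·|B| = 5·6 = 30;  |P| = 30
Check the pairing map k ↦ (π_A(k), π_B(k)):
  0 ↦ (2,3)
  1 ↦ (2,4)
  2 ↦ (4,3)
  3 ↦ (0,4)
  4 ↦ (3,5)
  5 ↦ (0,0)
  6 ↦ (3,3)
  7 ↦ (3,0)
  8 ↦ (0,5)
  9 ↦ (2,0)
  10 ↦ (1,1)
  11 ↦ (4,1)
  12 ↦ (1,2)
  13 ↦ (2,2)
  14 ↦ (0,2)
  15 ↦ (1,4)
  16 ↦ (3,4)
  17 ↦ (2,1)
  18 ↦ (4,0)
  19 ↦ (1,5)
  20 ↦ (0,1)
  21 ↦ (4,2)
  22 ↦ (4,4)
  23 ↦ (3,2)
  24 ↦ (1,3)
  25 ↦ (2,5)
  26 ↦ (1,0)
  27 ↦ (0,3)
  28 ↦ (4,5)
  29 ↦ (3,1)
distinct pairs in image: 30 / 30 needed
  → bijection onto A×B; projections well-typed.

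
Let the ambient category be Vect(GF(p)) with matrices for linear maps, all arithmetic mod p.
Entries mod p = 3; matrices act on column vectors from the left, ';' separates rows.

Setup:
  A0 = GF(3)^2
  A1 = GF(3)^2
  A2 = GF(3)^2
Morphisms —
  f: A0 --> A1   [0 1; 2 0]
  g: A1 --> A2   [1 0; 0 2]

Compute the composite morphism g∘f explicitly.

  e0=⟨1,0⟩ f-->⟨0,2⟩ g-->⟨0,1⟩
  e1=⟨0,1⟩ f-->⟨1,0⟩ g-->⟨1,0⟩
⟦path⟧: [0 1; 1 0]

Answer: [0 1; 1 0]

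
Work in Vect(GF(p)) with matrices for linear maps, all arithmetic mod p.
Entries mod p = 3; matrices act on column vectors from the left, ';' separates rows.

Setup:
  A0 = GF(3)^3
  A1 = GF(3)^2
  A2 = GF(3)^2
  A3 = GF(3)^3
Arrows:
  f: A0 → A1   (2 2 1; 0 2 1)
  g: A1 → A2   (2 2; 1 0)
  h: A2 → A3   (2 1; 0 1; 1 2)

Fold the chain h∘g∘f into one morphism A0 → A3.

Answer: (1 0 0; 2 2 1; 2 0 0)

Derivation:
  e0=(1,0,0) f→(2,0) g→(1,2) h→(1,2,2)
  e1=(0,1,0) f→(2,2) g→(2,2) h→(0,2,0)
  e2=(0,0,1) f→(1,1) g→(1,1) h→(0,1,0)
composite: (1 0 0; 2 2 1; 2 0 0)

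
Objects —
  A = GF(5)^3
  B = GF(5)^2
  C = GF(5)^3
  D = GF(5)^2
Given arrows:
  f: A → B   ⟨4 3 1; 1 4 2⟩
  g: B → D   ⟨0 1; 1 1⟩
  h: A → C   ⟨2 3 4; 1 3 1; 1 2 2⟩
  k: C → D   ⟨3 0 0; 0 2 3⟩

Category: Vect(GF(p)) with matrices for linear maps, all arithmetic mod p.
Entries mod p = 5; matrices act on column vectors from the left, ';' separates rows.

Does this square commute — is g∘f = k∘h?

Along f;g (path 1):
  e0=⟨1,0,0⟩ f→⟨4,1⟩ g→⟨1,0⟩
  e1=⟨0,1,0⟩ f→⟨3,4⟩ g→⟨4,2⟩
  e2=⟨0,0,1⟩ f→⟨1,2⟩ g→⟨2,3⟩
  ⟦path⟧₁ = ⟨1 4 2; 0 2 3⟩
Along h;k (path 2):
  e0=⟨1,0,0⟩ h→⟨2,1,1⟩ k→⟨1,0⟩
  e1=⟨0,1,0⟩ h→⟨3,3,2⟩ k→⟨4,2⟩
  e2=⟨0,0,1⟩ h→⟨4,1,2⟩ k→⟨2,3⟩
  ⟦path⟧₂ = ⟨1 4 2; 0 2 3⟩
Equal? equal; square commutes

Answer: COMMUTES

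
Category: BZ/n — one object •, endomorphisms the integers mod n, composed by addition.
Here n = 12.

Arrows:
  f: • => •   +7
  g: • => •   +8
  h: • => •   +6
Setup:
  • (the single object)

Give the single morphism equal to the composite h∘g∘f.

  0 +7≡7 +8≡3 +6≡9  (mod 12)
result: +9

Answer: +9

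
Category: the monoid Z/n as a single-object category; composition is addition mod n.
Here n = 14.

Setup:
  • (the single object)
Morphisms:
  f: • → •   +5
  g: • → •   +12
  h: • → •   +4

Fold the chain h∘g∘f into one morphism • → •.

  0 +5≡5 +12≡3 +4≡7  (mod 14)
result: +7

Answer: +7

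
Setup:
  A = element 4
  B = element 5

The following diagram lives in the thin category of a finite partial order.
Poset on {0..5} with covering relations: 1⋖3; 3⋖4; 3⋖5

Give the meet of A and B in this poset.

Lower bounds of A=4 and B=5: {1,3}
  1 ≤ 3
  3 ≤ 3
glb = 3

Answer: A∧B = 3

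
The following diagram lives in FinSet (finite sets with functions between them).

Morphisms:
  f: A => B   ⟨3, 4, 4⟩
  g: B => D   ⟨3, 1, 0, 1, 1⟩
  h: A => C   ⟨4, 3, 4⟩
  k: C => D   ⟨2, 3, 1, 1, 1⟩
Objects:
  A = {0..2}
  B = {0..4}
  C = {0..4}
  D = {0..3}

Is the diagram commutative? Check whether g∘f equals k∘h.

Answer: COMMUTES

Trace:
Path 1 = f;g:
  0 f=>3 g=>1
  1 f=>4 g=>1
  2 f=>4 g=>1
  composite₁ = ⟨1, 1, 1⟩
Path 2 = h;k:
  0 h=>4 k=>1
  1 h=>3 k=>1
  2 h=>4 k=>1
  composite₂ = ⟨1, 1, 1⟩
Equal? same morphism ✓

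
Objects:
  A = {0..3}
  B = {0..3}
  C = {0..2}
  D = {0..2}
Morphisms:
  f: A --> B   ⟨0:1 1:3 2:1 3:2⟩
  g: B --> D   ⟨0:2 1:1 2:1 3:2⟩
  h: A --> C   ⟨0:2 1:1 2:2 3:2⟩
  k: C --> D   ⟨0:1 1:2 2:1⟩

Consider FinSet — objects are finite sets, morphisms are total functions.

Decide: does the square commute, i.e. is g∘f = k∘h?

Answer: COMMUTES

Trace:
Along f;g (path 1):
  0 f-->1 g-->1
  1 f-->3 g-->2
  2 f-->1 g-->1
  3 f-->2 g-->1
  result₁ = ⟨0:1 1:2 2:1 3:1⟩
Along h;k (path 2):
  0 h-->2 k-->1
  1 h-->1 k-->2
  2 h-->2 k-->1
  3 h-->2 k-->1
  result₂ = ⟨0:1 1:2 2:1 3:1⟩
Equal? YES — commutes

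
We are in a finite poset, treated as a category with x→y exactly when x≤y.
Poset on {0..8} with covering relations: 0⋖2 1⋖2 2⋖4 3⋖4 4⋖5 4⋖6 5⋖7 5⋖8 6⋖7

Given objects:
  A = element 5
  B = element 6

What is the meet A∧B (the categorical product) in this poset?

Lower bounds of A=5 and B=6: {0,1,2,3,4}
  0 <= 4
  1 <= 4
  2 <= 4
  3 <= 4
  4 <= 4
glb = 4

Answer: A∧B = 4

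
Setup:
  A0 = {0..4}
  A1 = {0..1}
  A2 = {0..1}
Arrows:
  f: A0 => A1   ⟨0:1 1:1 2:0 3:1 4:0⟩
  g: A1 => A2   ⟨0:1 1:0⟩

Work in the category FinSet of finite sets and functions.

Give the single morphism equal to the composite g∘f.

Answer: ⟨0:0 1:0 2:1 3:0 4:1⟩

Work:
  0 f=>1 g=>0
  1 f=>1 g=>0
  2 f=>0 g=>1
  3 f=>1 g=>0
  4 f=>0 g=>1
result: ⟨0:0 1:0 2:1 3:0 4:1⟩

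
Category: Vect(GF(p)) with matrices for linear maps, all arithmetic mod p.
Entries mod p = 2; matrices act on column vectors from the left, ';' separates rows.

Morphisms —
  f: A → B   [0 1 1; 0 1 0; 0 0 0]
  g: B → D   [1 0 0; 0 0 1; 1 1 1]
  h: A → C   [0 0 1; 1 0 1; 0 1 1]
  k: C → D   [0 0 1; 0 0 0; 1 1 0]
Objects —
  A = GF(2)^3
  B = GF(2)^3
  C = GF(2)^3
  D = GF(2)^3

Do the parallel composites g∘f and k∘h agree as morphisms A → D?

Along f;g (path 1):
  e0=[1,0,0] f→[0,0,0] g→[0,0,0]
  e1=[0,1,0] f→[1,1,0] g→[1,0,0]
  e2=[0,0,1] f→[1,0,0] g→[1,0,1]
  ⟦path⟧₁ = [0 1 1; 0 0 0; 0 0 1]
Along h;k (path 2):
  e0=[1,0,0] h→[0,1,0] k→[0,0,1]
  e1=[0,1,0] h→[0,0,1] k→[1,0,0]
  e2=[0,0,1] h→[1,1,1] k→[1,0,0]
  ⟦path⟧₂ = [0 1 1; 0 0 0; 1 0 0]
Equal? distinct morphisms ✗

Answer: DOES NOT COMMUTE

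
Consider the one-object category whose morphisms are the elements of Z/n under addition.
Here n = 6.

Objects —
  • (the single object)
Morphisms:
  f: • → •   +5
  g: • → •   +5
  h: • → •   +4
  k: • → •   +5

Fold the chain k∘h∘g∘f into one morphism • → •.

  0 +5≡5 +5≡4 +4≡2 +5≡1  (mod 6)
result: +1

Answer: +1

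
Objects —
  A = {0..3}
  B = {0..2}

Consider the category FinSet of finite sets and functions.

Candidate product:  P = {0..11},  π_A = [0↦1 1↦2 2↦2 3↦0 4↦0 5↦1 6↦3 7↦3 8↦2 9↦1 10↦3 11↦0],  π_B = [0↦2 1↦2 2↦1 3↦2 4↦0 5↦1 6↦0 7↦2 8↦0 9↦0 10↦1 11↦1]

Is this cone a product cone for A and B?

|A|·|B| = 4·3 = 12;  |P| = 12
Check the pairing map k ↦ (π_A(k), π_B(k)):
  0 ↦ (1,2)
  1 ↦ (2,2)
  2 ↦ (2,1)
  3 ↦ (0,2)
  4 ↦ (0,0)
  5 ↦ (1,1)
  6 ↦ (3,0)
  7 ↦ (3,2)
  8 ↦ (2,0)
  9 ↦ (1,0)
  10 ↦ (3,1)
  11 ↦ (0,1)
distinct pairs in image: 12 / 12 needed
  → bijection onto A×B; projections well-typed.

Answer: VALID PRODUCT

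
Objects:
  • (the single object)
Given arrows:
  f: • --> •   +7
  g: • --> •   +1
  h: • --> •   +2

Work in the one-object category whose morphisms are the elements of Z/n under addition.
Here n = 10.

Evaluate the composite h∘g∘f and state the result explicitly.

  0 +7≡7 +1≡8 +2≡0  (mod 10)
composite: +0

Answer: +0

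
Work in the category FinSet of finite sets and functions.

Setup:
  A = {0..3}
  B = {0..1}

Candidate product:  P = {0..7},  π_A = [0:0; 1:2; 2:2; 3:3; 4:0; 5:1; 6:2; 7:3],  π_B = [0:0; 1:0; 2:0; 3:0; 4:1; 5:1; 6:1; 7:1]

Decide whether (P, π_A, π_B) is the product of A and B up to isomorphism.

|A|·|B| = 4·2 = 8;  |P| = 8
Check the pairing map k ↦ (π_A(k), π_B(k)):
  0 : (0,0)
  1 : (2,0)
  2 : (2,0)  ✗ repeats pair of k=1
  3 : (3,0)
  4 : (0,1)
  5 : (1,1)
  6 : (2,1)
  7 : (3,1)
distinct pairs in image: 7 / 8 needed
  → (2,0) hit at k=1 and k=2

Answer: NOT A VALID PRODUCT — duplicate pair at indices 2,1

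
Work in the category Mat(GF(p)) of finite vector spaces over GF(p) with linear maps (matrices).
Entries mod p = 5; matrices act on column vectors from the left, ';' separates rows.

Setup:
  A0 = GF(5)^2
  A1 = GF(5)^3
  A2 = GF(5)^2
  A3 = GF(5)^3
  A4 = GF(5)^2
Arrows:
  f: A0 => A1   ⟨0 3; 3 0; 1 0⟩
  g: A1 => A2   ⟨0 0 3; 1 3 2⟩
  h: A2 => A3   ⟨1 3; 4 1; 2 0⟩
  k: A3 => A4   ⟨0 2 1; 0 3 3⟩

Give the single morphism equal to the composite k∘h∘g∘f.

  e0=[1,0] f=>[0,3,1] g=>[3,1] h=>[1,3,1] k=>[2,2]
  e1=[0,1] f=>[3,0,0] g=>[0,3] h=>[4,3,0] k=>[1,4]
⟦path⟧: ⟨2 1; 2 4⟩

Answer: ⟨2 1; 2 4⟩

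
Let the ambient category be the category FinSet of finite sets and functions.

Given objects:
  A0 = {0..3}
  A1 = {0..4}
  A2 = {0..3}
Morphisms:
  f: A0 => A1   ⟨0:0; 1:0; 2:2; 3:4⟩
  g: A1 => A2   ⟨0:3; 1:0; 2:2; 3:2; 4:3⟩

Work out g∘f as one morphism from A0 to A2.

Answer: ⟨0:3; 1:3; 2:2; 3:3⟩

Trace:
  0 f=>0 g=>3
  1 f=>0 g=>3
  2 f=>2 g=>2
  3 f=>4 g=>3
composite: ⟨0:3; 1:3; 2:2; 3:3⟩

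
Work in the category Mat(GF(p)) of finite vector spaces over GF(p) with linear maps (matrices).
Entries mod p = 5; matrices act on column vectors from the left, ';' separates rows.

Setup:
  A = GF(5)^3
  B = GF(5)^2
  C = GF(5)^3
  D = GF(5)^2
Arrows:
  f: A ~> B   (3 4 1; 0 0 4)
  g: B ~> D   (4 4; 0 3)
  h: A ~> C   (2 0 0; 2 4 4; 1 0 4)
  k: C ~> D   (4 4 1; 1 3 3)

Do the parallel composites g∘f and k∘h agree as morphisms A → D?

Answer: DOES NOT COMMUTE

Trace:
Path 1 = f;g:
  e0=⟨1,0,0⟩ f~>⟨3,0⟩ g~>⟨2,0⟩
  e1=⟨0,1,0⟩ f~>⟨4,0⟩ g~>⟨1,0⟩
  e2=⟨0,0,1⟩ f~>⟨1,4⟩ g~>⟨0,2⟩
  composite₁ = (2 1 0; 0 0 2)
Path 2 = h;k:
  e0=⟨1,0,0⟩ h~>⟨2,2,1⟩ k~>⟨2,1⟩
  e1=⟨0,1,0⟩ h~>⟨0,4,0⟩ k~>⟨1,2⟩
  e2=⟨0,0,1⟩ h~>⟨0,4,4⟩ k~>⟨0,4⟩
  composite₂ = (2 1 0; 1 2 4)
Equal? differ; not commutative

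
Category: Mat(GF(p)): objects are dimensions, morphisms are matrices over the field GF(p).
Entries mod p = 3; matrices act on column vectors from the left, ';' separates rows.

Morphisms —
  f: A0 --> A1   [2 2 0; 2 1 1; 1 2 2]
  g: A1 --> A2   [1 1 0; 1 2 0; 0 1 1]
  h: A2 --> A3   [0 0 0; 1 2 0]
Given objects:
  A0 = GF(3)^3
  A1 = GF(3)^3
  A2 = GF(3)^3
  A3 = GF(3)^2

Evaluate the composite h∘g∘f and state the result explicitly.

  e0=[1,0,0] f-->[2,2,1] g-->[1,0,0] h-->[0,1]
  e1=[0,1,0] f-->[2,1,2] g-->[0,1,0] h-->[0,2]
  e2=[0,0,1] f-->[0,1,2] g-->[1,2,0] h-->[0,2]
composite: [0 0 0; 1 2 2]

Answer: [0 0 0; 1 2 2]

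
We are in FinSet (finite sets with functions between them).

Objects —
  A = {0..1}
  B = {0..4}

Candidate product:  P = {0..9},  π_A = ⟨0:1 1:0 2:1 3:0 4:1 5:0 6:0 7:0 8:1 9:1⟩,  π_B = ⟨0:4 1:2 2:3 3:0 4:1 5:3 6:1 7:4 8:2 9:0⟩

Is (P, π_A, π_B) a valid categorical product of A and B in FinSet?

|A|·|B| = 2·5 = 10;  |P| = 10
Check the pairing map k ↦ (π_A(k), π_B(k)):
  0 : (1,4)
  1 : (0,2)
  2 : (1,3)
  3 : (0,0)
  4 : (1,1)
  5 : (0,3)
  6 : (0,1)
  7 : (0,4)
  8 : (1,2)
  9 : (1,0)
distinct pairs in image: 10 / 10 needed
  → bijection onto A×B; projections well-typed.

Answer: VALID PRODUCT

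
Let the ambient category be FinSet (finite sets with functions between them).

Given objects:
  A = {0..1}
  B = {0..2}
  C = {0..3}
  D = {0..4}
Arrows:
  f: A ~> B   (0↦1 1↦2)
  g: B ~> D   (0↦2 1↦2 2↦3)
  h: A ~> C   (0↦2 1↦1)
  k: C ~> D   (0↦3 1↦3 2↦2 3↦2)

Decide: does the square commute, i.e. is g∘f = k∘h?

Path 1 = f;g:
  0 f~>1 g~>2
  1 f~>2 g~>3
  composite₁ = (0↦2 1↦3)
Path 2 = h;k:
  0 h~>2 k~>2
  1 h~>1 k~>3
  composite₂ = (0↦2 1↦3)
Equal? equal; square commutes

Answer: COMMUTES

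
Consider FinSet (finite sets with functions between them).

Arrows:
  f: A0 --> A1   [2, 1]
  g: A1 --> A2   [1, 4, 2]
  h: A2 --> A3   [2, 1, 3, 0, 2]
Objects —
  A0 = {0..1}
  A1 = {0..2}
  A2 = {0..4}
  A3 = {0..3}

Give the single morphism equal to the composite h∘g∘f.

Answer: [3, 2]

Work:
  0 f-->2 g-->2 h-->3
  1 f-->1 g-->4 h-->2
result: [3, 2]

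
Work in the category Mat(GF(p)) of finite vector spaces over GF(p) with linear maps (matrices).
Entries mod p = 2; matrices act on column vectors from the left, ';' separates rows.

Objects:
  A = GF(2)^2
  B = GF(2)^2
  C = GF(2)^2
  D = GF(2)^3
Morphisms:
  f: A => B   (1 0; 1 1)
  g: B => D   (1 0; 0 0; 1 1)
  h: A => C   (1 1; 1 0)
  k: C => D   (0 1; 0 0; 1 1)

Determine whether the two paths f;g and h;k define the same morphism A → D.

Answer: COMMUTES

Derivation:
Along f;g (path 1):
  e0=(1,0) f=>(1,1) g=>(1,0,0)
  e1=(0,1) f=>(0,1) g=>(0,0,1)
  composite₁ = (1 0; 0 0; 0 1)
Along h;k (path 2):
  e0=(1,0) h=>(1,1) k=>(1,0,0)
  e1=(0,1) h=>(1,0) k=>(0,0,1)
  composite₂ = (1 0; 0 0; 0 1)
Equal? YES — commutes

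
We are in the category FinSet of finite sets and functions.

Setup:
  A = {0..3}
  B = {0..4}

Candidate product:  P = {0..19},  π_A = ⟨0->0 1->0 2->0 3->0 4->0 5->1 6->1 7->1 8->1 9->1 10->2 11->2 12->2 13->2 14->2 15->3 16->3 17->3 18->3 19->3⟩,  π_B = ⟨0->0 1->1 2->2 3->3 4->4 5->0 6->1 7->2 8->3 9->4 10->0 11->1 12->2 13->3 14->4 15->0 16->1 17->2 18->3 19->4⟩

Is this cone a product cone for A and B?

|A|·|B| = 4·5 = 20;  |P| = 20
Check the pairing map k ↦ (π_A(k), π_B(k)):
  0 -> (0,0)
  1 -> (0,1)
  2 -> (0,2)
  3 -> (0,3)
  4 -> (0,4)
  5 -> (1,0)
  6 -> (1,1)
  7 -> (1,2)
  8 -> (1,3)
  9 -> (1,4)
  10 -> (2,0)
  11 -> (2,1)
  12 -> (2,2)
  13 -> (2,3)
  14 -> (2,4)
  15 -> (3,0)
  16 -> (3,1)
  17 -> (3,2)
  18 -> (3,3)
  19 -> (3,4)
distinct pairs in image: 20 / 20 needed
  → bijection onto A×B; projections well-typed.

Answer: VALID PRODUCT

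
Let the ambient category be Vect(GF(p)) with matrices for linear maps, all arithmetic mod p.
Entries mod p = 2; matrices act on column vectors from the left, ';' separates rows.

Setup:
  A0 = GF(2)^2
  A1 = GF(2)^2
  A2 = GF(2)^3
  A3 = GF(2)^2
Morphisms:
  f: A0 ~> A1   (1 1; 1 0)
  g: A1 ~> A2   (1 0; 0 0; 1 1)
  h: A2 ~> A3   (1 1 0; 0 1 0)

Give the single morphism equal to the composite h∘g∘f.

Answer: (1 1; 0 0)

Trace:
  e0=[1,0] f~>[1,1] g~>[1,0,0] h~>[1,0]
  e1=[0,1] f~>[1,0] g~>[1,0,1] h~>[1,0]
composite: (1 1; 0 0)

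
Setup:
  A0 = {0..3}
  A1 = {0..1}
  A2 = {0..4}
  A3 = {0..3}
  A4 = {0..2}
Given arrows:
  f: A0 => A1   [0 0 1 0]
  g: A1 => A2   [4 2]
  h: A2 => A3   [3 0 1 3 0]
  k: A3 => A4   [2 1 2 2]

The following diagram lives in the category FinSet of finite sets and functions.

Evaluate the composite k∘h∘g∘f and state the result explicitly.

Answer: [2 2 1 2]

Trace:
  0 f=>0 g=>4 h=>0 k=>2
  1 f=>0 g=>4 h=>0 k=>2
  2 f=>1 g=>2 h=>1 k=>1
  3 f=>0 g=>4 h=>0 k=>2
⟦path⟧: [2 2 1 2]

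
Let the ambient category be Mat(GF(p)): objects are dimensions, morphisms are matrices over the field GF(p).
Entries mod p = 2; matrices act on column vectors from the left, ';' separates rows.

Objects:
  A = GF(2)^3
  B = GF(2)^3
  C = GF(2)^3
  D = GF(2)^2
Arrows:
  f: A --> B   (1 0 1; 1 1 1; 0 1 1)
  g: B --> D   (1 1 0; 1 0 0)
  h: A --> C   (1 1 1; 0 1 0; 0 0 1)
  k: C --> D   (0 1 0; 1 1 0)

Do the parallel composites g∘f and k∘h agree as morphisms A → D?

Along f;g (path 1):
  e0=[1,0,0] f-->[1,1,0] g-->[0,1]
  e1=[0,1,0] f-->[0,1,1] g-->[1,0]
  e2=[0,0,1] f-->[1,1,1] g-->[0,1]
  composite₁ = (0 1 0; 1 0 1)
Along h;k (path 2):
  e0=[1,0,0] h-->[1,0,0] k-->[0,1]
  e1=[0,1,0] h-->[1,1,0] k-->[1,0]
  e2=[0,0,1] h-->[1,0,1] k-->[0,1]
  composite₂ = (0 1 0; 1 0 1)
Equal? YES — commutes

Answer: COMMUTES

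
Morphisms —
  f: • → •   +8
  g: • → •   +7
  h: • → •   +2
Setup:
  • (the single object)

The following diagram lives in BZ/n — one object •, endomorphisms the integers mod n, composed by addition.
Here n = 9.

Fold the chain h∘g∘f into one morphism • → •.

  0 +8≡8 +7≡6 +2≡8  (mod 9)
⟦path⟧: +8

Answer: +8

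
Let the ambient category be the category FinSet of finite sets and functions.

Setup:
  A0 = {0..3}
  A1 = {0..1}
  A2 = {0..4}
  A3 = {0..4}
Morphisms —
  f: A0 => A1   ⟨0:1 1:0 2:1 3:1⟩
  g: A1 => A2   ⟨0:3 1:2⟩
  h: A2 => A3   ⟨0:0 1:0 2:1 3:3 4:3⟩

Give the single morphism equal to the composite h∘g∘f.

  0 f=>1 g=>2 h=>1
  1 f=>0 g=>3 h=>3
  2 f=>1 g=>2 h=>1
  3 f=>1 g=>2 h=>1
composite: ⟨0:1 1:3 2:1 3:1⟩

Answer: ⟨0:1 1:3 2:1 3:1⟩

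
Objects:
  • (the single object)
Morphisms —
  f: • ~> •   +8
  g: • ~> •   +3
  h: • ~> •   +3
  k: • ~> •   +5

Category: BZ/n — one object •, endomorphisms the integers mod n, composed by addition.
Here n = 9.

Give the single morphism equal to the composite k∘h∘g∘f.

Answer: +1

Derivation:
  0 +8≡8 +3≡2 +3≡5 +5≡1  (mod 9)
result: +1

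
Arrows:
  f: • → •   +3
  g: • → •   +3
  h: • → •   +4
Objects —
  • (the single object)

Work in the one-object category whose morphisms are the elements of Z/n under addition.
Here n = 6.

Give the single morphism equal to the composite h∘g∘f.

  0 +3≡3 +3≡0 +4≡4  (mod 6)
result: +4

Answer: +4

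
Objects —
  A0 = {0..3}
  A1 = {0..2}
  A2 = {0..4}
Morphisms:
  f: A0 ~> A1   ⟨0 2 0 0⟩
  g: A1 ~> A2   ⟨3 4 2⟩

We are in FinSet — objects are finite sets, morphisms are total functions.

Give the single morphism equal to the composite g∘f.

Answer: ⟨3 2 3 3⟩

Trace:
  0 f~>0 g~>3
  1 f~>2 g~>2
  2 f~>0 g~>3
  3 f~>0 g~>3
result: ⟨3 2 3 3⟩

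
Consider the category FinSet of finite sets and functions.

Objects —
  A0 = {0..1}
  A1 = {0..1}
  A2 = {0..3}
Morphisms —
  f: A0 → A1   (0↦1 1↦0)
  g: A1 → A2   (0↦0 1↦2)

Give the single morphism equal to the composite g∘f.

  0 f→1 g→2
  1 f→0 g→0
⟦path⟧: (0↦2 1↦0)

Answer: (0↦2 1↦0)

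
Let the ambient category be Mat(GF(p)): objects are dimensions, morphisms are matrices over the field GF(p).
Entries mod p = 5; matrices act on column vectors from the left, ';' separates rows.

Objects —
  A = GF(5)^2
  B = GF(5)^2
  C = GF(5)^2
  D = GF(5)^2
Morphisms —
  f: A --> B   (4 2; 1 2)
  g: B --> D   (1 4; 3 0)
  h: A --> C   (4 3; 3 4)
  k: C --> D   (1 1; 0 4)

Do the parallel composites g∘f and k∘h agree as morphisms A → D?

Answer: DOES NOT COMMUTE

Trace:
Path 1 = f;g:
  e0=[1,0] f-->[4,1] g-->[3,2]
  e1=[0,1] f-->[2,2] g-->[0,1]
  ⟦path⟧₁ = (3 0; 2 1)
Path 2 = h;k:
  e0=[1,0] h-->[4,3] k-->[2,2]
  e1=[0,1] h-->[3,4] k-->[2,1]
  ⟦path⟧₂ = (2 2; 2 1)
Equal? distinct morphisms ✗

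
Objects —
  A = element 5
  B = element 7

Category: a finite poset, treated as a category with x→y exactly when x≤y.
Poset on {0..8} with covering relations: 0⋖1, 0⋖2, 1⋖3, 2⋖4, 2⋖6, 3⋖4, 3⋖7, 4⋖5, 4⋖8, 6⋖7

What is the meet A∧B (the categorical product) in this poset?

Lower bounds of A=5 and B=7: {0,1,2,3}
  maximal lower bounds 2 and 3 are incomparable: neither 2<=3 nor 3<=2
→ no greatest lower bound exists

Answer: NO MEET EXISTS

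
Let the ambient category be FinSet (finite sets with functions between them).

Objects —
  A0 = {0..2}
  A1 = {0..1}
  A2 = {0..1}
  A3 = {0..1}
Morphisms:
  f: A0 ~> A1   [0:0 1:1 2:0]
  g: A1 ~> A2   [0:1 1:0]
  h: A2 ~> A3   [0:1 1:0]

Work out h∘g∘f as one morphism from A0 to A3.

  0 f~>0 g~>1 h~>0
  1 f~>1 g~>0 h~>1
  2 f~>0 g~>1 h~>0
result: [0:0 1:1 2:0]

Answer: [0:0 1:1 2:0]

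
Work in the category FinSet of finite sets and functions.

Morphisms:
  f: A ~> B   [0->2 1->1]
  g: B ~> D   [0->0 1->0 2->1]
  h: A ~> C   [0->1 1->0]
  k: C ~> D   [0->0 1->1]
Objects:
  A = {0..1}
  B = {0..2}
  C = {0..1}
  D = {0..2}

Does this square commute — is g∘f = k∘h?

Along f;g (path 1):
  0 f~>2 g~>1
  1 f~>1 g~>0
  composite₁ = [0->1 1->0]
Along h;k (path 2):
  0 h~>1 k~>1
  1 h~>0 k~>0
  composite₂ = [0->1 1->0]
Equal? equal; square commutes

Answer: COMMUTES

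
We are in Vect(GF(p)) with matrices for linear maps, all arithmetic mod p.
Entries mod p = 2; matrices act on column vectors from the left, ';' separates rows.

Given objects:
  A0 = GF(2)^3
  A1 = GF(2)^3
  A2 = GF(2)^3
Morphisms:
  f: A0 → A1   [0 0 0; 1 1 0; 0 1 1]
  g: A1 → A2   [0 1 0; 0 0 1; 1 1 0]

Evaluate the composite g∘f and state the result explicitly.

Answer: [1 1 0; 0 1 1; 1 1 0]

Trace:
  e0=⟨1,0,0⟩ f→⟨0,1,0⟩ g→⟨1,0,1⟩
  e1=⟨0,1,0⟩ f→⟨0,1,1⟩ g→⟨1,1,1⟩
  e2=⟨0,0,1⟩ f→⟨0,0,1⟩ g→⟨0,1,0⟩
result: [1 1 0; 0 1 1; 1 1 0]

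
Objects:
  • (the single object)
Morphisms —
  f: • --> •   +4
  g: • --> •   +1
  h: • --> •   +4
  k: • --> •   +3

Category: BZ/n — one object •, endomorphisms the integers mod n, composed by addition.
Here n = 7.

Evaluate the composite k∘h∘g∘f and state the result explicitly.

Answer: +5

Work:
  0 +4≡4 +1≡5 +4≡2 +3≡5  (mod 7)
composite: +5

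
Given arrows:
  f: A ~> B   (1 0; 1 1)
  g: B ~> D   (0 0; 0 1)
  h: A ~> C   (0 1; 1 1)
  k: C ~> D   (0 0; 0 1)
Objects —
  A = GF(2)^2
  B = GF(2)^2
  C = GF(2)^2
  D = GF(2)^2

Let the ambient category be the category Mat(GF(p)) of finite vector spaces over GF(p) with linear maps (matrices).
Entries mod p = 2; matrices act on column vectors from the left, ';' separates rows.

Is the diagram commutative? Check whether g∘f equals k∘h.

1) trace f;g:
  e0=⟨1,0⟩ f~>⟨1,1⟩ g~>⟨0,1⟩
  e1=⟨0,1⟩ f~>⟨0,1⟩ g~>⟨0,1⟩
  result₁ = (0 0; 1 1)
2) trace h;k:
  e0=⟨1,0⟩ h~>⟨0,1⟩ k~>⟨0,1⟩
  e1=⟨0,1⟩ h~>⟨1,1⟩ k~>⟨0,1⟩
  result₂ = (0 0; 1 1)
Equal? equal; square commutes

Answer: COMMUTES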